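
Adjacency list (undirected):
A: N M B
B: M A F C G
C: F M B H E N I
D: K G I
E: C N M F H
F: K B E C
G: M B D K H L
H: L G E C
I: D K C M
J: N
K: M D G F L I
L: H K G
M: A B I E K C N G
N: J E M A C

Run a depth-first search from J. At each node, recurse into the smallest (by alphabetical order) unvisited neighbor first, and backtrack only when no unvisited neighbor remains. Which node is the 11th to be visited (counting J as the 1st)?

Visit J
J → N
N → A
A → B
B → C
C → E
E → F
F → K
K → D
D → G
G → H
H → L
G → M
M → I

Visit order: J, N, A, B, C, E, F, K, D, G, H, L, M, I

H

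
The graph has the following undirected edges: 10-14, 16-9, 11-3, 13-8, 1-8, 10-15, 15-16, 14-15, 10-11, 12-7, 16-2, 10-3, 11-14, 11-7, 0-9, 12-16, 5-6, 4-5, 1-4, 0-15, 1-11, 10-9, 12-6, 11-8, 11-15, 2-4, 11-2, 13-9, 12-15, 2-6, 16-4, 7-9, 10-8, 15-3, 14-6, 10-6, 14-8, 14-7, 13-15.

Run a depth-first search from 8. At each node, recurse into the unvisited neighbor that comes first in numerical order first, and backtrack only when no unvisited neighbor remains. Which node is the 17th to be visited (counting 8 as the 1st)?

14

Visit 8
8 → 1
1 → 4
4 → 2
2 → 6
6 → 5
6 → 10
10 → 3
3 → 11
11 → 7
7 → 9
9 → 0
0 → 15
15 → 12
12 → 16
15 → 13
15 → 14

Visit order: 8, 1, 4, 2, 6, 5, 10, 3, 11, 7, 9, 0, 15, 12, 16, 13, 14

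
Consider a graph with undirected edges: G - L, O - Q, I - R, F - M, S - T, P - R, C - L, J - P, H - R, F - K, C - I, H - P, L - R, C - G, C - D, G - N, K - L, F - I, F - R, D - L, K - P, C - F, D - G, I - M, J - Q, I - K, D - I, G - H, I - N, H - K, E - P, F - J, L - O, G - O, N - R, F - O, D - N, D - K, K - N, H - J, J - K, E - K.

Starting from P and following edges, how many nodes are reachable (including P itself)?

BFS from P visits: P, R, K, J, H, E, N, L, I, F, D, Q, G, O, C, M
Reachable nodes: 16 of 18 total.

16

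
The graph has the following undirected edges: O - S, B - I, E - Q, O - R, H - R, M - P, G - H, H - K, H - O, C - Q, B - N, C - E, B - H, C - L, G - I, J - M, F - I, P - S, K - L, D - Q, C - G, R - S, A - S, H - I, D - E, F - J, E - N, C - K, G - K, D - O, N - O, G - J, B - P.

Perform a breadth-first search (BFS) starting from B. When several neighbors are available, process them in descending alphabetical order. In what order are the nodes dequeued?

B, P, N, I, H, S, M, O, E, G, F, R, K, A, J, D, Q, C, L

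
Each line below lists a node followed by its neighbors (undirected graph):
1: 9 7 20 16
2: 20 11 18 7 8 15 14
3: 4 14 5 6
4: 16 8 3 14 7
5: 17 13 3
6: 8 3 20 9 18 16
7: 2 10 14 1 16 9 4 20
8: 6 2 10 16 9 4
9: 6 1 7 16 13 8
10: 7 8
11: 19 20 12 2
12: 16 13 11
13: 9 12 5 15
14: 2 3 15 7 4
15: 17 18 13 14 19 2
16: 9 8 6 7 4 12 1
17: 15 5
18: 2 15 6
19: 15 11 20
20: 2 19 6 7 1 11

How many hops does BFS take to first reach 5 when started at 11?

Level 0: 11
Level 1: 2, 12, 19, 20
Level 2: 1, 6, 7, 8, 13, 14, 15, 16, 18
Level 3: 3, 4, 5, 9, 10, 17
5 first appears at level 3.

3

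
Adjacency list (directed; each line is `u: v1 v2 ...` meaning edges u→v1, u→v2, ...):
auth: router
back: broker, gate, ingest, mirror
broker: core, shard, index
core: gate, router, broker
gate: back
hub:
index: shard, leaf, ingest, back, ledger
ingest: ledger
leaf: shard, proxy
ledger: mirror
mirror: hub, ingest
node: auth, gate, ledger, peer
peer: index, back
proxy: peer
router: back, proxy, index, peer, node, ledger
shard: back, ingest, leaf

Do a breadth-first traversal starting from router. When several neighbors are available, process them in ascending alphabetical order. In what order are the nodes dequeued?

router, back, index, ledger, node, peer, proxy, broker, gate, ingest, mirror, leaf, shard, auth, core, hub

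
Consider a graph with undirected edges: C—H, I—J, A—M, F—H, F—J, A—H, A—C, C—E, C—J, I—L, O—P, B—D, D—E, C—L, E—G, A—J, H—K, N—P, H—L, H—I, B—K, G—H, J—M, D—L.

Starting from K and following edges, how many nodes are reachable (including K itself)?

13

BFS from K visits: K, B, H, D, A, C, F, G, I, L, E, J, M
Reachable nodes: 13 of 16 total.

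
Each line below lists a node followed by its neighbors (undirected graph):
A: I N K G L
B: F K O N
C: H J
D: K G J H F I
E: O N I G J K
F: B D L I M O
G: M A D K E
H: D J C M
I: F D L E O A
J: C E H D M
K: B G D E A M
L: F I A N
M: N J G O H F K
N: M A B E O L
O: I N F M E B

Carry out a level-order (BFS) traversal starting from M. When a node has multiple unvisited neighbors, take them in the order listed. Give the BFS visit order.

Visit M; enqueue N, J, G, O, H, F, K → queue [N, J, G, O, H, F, K]
Visit N; enqueue A, B, E, L → queue [J, G, O, H, F, K, A, B, E, L]
Visit J; enqueue C, D → queue [G, O, H, F, K, A, B, E, L, C, D]
Visit G → queue [O, H, F, K, A, B, E, L, C, D]
Visit O; enqueue I → queue [H, F, K, A, B, E, L, C, D, I]
Visit H → queue [F, K, A, B, E, L, C, D, I]
Visit F → queue [K, A, B, E, L, C, D, I]
Visit K → queue [A, B, E, L, C, D, I]
Visit A → queue [B, E, L, C, D, I]
Visit B → queue [E, L, C, D, I]
Visit E → queue [L, C, D, I]
Visit L → queue [C, D, I]
Visit C → queue [D, I]
Visit D → queue [I]
Visit I → queue []

M -> N -> J -> G -> O -> H -> F -> K -> A -> B -> E -> L -> C -> D -> I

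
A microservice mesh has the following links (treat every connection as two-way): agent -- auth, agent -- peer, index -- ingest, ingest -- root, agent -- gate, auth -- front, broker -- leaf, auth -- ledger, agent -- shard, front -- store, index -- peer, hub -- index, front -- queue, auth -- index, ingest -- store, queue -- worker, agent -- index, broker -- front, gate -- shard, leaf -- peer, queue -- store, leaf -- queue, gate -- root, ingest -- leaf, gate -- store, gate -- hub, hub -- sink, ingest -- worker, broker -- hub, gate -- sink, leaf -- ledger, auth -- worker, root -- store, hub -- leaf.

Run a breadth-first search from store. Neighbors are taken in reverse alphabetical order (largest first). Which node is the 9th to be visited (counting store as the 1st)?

index

Visit store; enqueue root, queue, ingest, gate, front → queue [root, queue, ingest, gate, front]
Visit root → queue [queue, ingest, gate, front]
Visit queue; enqueue worker, leaf → queue [ingest, gate, front, worker, leaf]
Visit ingest; enqueue index → queue [gate, front, worker, leaf, index]
Visit gate; enqueue sink, shard, hub, agent → queue [front, worker, leaf, index, sink, shard, hub, agent]
Visit front; enqueue broker, auth → queue [worker, leaf, index, sink, shard, hub, agent, broker, auth]
Visit worker → queue [leaf, index, sink, shard, hub, agent, broker, auth]
Visit leaf; enqueue peer, ledger → queue [index, sink, shard, hub, agent, broker, auth, peer, ledger]
Visit index → queue [sink, shard, hub, agent, broker, auth, peer, ledger]
Visit sink → queue [shard, hub, agent, broker, auth, peer, ledger]
Visit shard → queue [hub, agent, broker, auth, peer, ledger]
Visit hub → queue [agent, broker, auth, peer, ledger]
Visit agent → queue [broker, auth, peer, ledger]
Visit broker → queue [auth, peer, ledger]
Visit auth → queue [peer, ledger]
Visit peer → queue [ledger]
Visit ledger → queue []

Visit order: store, root, queue, ingest, gate, front, worker, leaf, index, sink, shard, hub, agent, broker, auth, peer, ledger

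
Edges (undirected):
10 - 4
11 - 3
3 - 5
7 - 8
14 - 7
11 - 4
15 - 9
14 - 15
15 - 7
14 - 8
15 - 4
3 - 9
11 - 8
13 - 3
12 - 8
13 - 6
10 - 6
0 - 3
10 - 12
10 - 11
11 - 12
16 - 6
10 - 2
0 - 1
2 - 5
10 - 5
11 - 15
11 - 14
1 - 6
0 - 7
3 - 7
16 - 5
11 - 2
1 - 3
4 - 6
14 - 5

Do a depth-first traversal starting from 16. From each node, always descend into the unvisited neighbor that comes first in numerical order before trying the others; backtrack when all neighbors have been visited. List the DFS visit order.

Visit 16
16 → 5
5 → 2
2 → 10
10 → 4
4 → 6
6 → 1
1 → 0
0 → 3
3 → 7
7 → 8
8 → 11
11 → 12
11 → 14
14 → 15
15 → 9
3 → 13

16, 5, 2, 10, 4, 6, 1, 0, 3, 7, 8, 11, 12, 14, 15, 9, 13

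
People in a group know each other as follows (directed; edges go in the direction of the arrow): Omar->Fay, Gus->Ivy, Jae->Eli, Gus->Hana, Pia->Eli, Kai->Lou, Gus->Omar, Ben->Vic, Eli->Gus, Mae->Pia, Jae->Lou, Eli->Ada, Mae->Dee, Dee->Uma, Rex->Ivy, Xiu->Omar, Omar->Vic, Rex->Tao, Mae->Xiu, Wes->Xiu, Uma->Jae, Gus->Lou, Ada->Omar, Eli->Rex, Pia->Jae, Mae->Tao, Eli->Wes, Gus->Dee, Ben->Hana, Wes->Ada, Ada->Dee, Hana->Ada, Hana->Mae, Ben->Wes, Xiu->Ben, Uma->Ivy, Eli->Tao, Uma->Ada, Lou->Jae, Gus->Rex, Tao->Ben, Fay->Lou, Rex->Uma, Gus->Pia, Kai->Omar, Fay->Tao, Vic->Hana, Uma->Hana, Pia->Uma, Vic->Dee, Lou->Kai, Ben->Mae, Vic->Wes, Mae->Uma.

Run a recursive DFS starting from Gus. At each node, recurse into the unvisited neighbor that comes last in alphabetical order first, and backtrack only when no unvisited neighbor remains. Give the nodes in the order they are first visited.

Visit Gus
Gus → Rex
Rex → Uma
Uma → Jae
Jae → Lou
Lou → Kai
Kai → Omar
Omar → Vic
Vic → Wes
Wes → Xiu
Xiu → Ben
Ben → Mae
Mae → Tao
Mae → Pia
Pia → Eli
Eli → Ada
Ada → Dee
Ben → Hana
Omar → Fay
Uma → Ivy

Gus → Rex → Uma → Jae → Lou → Kai → Omar → Vic → Wes → Xiu → Ben → Mae → Tao → Pia → Eli → Ada → Dee → Hana → Fay → Ivy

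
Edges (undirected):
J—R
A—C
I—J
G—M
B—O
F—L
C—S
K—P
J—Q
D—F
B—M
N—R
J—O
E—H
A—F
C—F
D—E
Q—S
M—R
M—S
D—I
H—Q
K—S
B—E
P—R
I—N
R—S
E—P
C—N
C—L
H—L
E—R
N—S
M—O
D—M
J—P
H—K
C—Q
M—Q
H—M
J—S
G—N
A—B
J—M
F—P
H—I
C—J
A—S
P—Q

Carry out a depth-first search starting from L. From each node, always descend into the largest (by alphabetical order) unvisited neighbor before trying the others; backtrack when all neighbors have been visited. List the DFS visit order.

Visit L
L → H
H → Q
Q → S
S → R
R → P
P → K
P → J
J → O
O → M
M → G
G → N
N → I
I → D
D → F
F → C
C → A
A → B
B → E

L -> H -> Q -> S -> R -> P -> K -> J -> O -> M -> G -> N -> I -> D -> F -> C -> A -> B -> E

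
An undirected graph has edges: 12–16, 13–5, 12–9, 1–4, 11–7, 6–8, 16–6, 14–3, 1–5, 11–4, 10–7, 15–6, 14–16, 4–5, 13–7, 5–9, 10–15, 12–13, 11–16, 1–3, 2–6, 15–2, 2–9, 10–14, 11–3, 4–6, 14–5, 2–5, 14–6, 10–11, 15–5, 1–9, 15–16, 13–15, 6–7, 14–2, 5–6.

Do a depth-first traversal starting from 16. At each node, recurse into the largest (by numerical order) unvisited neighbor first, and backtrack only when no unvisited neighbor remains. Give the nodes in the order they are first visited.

Visit 16
16 → 15
15 → 13
13 → 12
12 → 9
9 → 5
5 → 14
14 → 10
10 → 11
11 → 7
7 → 6
6 → 8
6 → 4
4 → 1
1 → 3
6 → 2

16 15 13 12 9 5 14 10 11 7 6 8 4 1 3 2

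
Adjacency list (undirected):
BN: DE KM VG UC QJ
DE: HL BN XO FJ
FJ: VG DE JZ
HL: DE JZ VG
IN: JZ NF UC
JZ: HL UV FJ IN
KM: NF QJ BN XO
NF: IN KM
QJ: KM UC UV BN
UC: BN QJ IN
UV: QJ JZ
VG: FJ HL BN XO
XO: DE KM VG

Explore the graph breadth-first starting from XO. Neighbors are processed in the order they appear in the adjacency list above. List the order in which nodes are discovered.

Visit XO; enqueue DE, KM, VG → queue [DE, KM, VG]
Visit DE; enqueue HL, BN, FJ → queue [KM, VG, HL, BN, FJ]
Visit KM; enqueue NF, QJ → queue [VG, HL, BN, FJ, NF, QJ]
Visit VG → queue [HL, BN, FJ, NF, QJ]
Visit HL; enqueue JZ → queue [BN, FJ, NF, QJ, JZ]
Visit BN; enqueue UC → queue [FJ, NF, QJ, JZ, UC]
Visit FJ → queue [NF, QJ, JZ, UC]
Visit NF; enqueue IN → queue [QJ, JZ, UC, IN]
Visit QJ; enqueue UV → queue [JZ, UC, IN, UV]
Visit JZ → queue [UC, IN, UV]
Visit UC → queue [IN, UV]
Visit IN → queue [UV]
Visit UV → queue []

XO -> DE -> KM -> VG -> HL -> BN -> FJ -> NF -> QJ -> JZ -> UC -> IN -> UV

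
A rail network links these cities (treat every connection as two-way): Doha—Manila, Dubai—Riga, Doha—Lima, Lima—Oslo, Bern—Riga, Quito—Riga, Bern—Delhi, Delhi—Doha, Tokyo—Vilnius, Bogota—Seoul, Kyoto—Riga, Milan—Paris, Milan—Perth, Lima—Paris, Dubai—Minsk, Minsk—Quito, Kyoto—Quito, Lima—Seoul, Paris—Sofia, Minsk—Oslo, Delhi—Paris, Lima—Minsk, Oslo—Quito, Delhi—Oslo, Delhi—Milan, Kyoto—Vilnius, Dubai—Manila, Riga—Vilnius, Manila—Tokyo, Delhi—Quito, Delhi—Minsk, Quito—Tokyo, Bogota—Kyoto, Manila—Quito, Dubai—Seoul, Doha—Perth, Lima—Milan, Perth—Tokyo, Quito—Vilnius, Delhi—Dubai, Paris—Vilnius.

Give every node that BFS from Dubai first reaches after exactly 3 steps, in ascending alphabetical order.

Perth, Sofia

Level 0: Dubai
Level 1: Delhi, Manila, Minsk, Riga, Seoul
Level 2: Bern, Bogota, Doha, Kyoto, Lima, Milan, Oslo, Paris, Quito, Tokyo, Vilnius
Level 3: Perth, Sofia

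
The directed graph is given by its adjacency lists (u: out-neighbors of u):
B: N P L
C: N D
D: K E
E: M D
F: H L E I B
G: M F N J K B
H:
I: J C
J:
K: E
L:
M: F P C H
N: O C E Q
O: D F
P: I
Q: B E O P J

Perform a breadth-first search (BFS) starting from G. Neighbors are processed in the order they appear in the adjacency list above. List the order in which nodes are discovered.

Visit G; enqueue M, F, N, J, K, B → queue [M, F, N, J, K, B]
Visit M; enqueue P, C, H → queue [F, N, J, K, B, P, C, H]
Visit F; enqueue L, E, I → queue [N, J, K, B, P, C, H, L, E, I]
Visit N; enqueue O, Q → queue [J, K, B, P, C, H, L, E, I, O, Q]
Visit J → queue [K, B, P, C, H, L, E, I, O, Q]
Visit K → queue [B, P, C, H, L, E, I, O, Q]
Visit B → queue [P, C, H, L, E, I, O, Q]
Visit P → queue [C, H, L, E, I, O, Q]
Visit C; enqueue D → queue [H, L, E, I, O, Q, D]
Visit H → queue [L, E, I, O, Q, D]
Visit L → queue [E, I, O, Q, D]
Visit E → queue [I, O, Q, D]
Visit I → queue [O, Q, D]
Visit O → queue [Q, D]
Visit Q → queue [D]
Visit D → queue []

G -> M -> F -> N -> J -> K -> B -> P -> C -> H -> L -> E -> I -> O -> Q -> D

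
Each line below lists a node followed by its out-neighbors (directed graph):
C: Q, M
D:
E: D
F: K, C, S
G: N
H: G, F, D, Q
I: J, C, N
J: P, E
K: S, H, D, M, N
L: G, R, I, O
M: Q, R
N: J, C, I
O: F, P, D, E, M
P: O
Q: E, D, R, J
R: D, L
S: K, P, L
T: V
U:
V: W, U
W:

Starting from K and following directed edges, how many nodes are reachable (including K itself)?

17

BFS from K visits: K, S, H, D, M, N, P, L, G, F, Q, R, J, C, I, O, E
Reachable nodes: 17 of 21 total.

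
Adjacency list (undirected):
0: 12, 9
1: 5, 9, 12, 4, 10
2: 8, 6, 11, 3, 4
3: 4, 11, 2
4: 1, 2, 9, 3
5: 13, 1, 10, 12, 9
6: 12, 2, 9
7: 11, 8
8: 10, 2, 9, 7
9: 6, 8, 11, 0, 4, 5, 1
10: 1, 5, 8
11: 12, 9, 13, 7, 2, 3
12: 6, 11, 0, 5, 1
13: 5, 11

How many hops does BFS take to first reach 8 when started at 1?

Level 0: 1
Level 1: 4, 5, 9, 10, 12
Level 2: 0, 2, 3, 6, 8, 11, 13
Level 3: 7
8 first appears at level 2.

2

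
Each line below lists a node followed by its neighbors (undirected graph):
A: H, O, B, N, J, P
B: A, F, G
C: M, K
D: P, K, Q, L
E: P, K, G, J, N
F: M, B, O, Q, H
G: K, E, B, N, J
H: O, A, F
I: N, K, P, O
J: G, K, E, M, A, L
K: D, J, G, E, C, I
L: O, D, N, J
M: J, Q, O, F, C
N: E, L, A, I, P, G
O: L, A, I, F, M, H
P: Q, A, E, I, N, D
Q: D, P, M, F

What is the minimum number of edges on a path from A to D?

2

Level 0: A
Level 1: B, H, J, N, O, P
Level 2: D, E, F, G, I, K, L, M, Q
Level 3: C
D first appears at level 2.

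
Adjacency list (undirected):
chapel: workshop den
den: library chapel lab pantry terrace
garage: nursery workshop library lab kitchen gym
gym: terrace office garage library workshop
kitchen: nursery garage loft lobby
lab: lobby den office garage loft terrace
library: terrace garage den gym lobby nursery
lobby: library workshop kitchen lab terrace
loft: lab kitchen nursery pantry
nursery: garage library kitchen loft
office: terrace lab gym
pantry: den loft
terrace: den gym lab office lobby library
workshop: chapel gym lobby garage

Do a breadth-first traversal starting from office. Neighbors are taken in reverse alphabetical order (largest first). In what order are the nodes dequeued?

Visit office; enqueue terrace, lab, gym → queue [terrace, lab, gym]
Visit terrace; enqueue lobby, library, den → queue [lab, gym, lobby, library, den]
Visit lab; enqueue loft, garage → queue [gym, lobby, library, den, loft, garage]
Visit gym; enqueue workshop → queue [lobby, library, den, loft, garage, workshop]
Visit lobby; enqueue kitchen → queue [library, den, loft, garage, workshop, kitchen]
Visit library; enqueue nursery → queue [den, loft, garage, workshop, kitchen, nursery]
Visit den; enqueue pantry, chapel → queue [loft, garage, workshop, kitchen, nursery, pantry, chapel]
Visit loft → queue [garage, workshop, kitchen, nursery, pantry, chapel]
Visit garage → queue [workshop, kitchen, nursery, pantry, chapel]
Visit workshop → queue [kitchen, nursery, pantry, chapel]
Visit kitchen → queue [nursery, pantry, chapel]
Visit nursery → queue [pantry, chapel]
Visit pantry → queue [chapel]
Visit chapel → queue []

office → terrace → lab → gym → lobby → library → den → loft → garage → workshop → kitchen → nursery → pantry → chapel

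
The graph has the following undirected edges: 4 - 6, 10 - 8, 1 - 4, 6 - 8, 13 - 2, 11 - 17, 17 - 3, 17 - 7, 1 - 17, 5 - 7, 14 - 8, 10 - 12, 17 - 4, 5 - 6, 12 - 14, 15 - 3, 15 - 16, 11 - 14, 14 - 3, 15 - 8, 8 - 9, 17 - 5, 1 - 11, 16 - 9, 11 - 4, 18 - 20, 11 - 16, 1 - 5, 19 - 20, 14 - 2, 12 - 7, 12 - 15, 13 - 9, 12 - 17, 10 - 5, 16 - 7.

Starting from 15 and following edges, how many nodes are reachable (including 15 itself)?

17

BFS from 15 visits: 15, 16, 12, 8, 3, 11, 9, 7, 17, 14, 10, 6, 4, 1, 13, 5, 2
Reachable nodes: 17 of 20 total.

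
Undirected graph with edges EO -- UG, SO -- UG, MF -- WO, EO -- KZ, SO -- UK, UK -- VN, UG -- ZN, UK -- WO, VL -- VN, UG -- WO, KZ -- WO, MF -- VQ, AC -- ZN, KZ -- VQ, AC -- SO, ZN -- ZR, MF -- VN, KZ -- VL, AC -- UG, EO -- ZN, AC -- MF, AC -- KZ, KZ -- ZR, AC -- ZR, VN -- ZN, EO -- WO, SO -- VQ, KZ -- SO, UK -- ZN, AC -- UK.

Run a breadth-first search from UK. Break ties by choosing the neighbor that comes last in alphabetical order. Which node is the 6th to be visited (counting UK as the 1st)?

AC

Visit UK; enqueue ZN, WO, VN, SO, AC → queue [ZN, WO, VN, SO, AC]
Visit ZN; enqueue ZR, UG, EO → queue [WO, VN, SO, AC, ZR, UG, EO]
Visit WO; enqueue MF, KZ → queue [VN, SO, AC, ZR, UG, EO, MF, KZ]
Visit VN; enqueue VL → queue [SO, AC, ZR, UG, EO, MF, KZ, VL]
Visit SO; enqueue VQ → queue [AC, ZR, UG, EO, MF, KZ, VL, VQ]
Visit AC → queue [ZR, UG, EO, MF, KZ, VL, VQ]
Visit ZR → queue [UG, EO, MF, KZ, VL, VQ]
Visit UG → queue [EO, MF, KZ, VL, VQ]
Visit EO → queue [MF, KZ, VL, VQ]
Visit MF → queue [KZ, VL, VQ]
Visit KZ → queue [VL, VQ]
Visit VL → queue [VQ]
Visit VQ → queue []

Visit order: UK, ZN, WO, VN, SO, AC, ZR, UG, EO, MF, KZ, VL, VQ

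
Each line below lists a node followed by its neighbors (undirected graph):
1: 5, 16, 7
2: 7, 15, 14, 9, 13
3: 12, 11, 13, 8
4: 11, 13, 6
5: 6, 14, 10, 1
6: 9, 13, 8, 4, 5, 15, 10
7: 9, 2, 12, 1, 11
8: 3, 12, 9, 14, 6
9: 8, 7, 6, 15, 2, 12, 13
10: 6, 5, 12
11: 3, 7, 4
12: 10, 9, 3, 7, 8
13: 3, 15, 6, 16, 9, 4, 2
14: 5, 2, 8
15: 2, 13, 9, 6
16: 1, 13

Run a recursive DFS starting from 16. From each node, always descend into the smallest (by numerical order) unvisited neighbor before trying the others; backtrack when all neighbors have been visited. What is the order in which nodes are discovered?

16, 1, 5, 6, 4, 11, 3, 8, 9, 2, 7, 12, 10, 13, 15, 14

Visit 16
16 → 1
1 → 5
5 → 6
6 → 4
4 → 11
11 → 3
3 → 8
8 → 9
9 → 2
2 → 7
7 → 12
12 → 10
2 → 13
13 → 15
2 → 14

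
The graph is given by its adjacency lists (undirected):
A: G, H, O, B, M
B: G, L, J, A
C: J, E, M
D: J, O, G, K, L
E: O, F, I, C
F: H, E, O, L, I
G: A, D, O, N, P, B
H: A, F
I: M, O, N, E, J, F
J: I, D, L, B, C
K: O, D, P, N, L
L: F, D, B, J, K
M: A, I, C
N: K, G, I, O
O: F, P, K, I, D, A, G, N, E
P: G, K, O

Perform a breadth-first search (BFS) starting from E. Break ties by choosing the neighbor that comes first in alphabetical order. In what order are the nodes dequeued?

E, C, F, I, O, J, M, H, L, N, A, D, G, K, P, B

Visit E; enqueue C, F, I, O → queue [C, F, I, O]
Visit C; enqueue J, M → queue [F, I, O, J, M]
Visit F; enqueue H, L → queue [I, O, J, M, H, L]
Visit I; enqueue N → queue [O, J, M, H, L, N]
Visit O; enqueue A, D, G, K, P → queue [J, M, H, L, N, A, D, G, K, P]
Visit J; enqueue B → queue [M, H, L, N, A, D, G, K, P, B]
Visit M → queue [H, L, N, A, D, G, K, P, B]
Visit H → queue [L, N, A, D, G, K, P, B]
Visit L → queue [N, A, D, G, K, P, B]
Visit N → queue [A, D, G, K, P, B]
Visit A → queue [D, G, K, P, B]
Visit D → queue [G, K, P, B]
Visit G → queue [K, P, B]
Visit K → queue [P, B]
Visit P → queue [B]
Visit B → queue []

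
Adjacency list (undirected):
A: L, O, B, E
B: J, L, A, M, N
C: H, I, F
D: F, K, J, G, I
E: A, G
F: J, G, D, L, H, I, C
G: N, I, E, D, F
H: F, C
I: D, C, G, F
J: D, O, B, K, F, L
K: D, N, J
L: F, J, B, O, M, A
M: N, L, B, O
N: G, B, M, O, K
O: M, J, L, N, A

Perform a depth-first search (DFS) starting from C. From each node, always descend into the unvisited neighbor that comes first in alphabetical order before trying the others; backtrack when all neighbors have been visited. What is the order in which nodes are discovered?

Visit C
C → F
F → D
D → G
G → E
E → A
A → B
B → J
J → K
K → N
N → M
M → L
L → O
G → I
F → H

C -> F -> D -> G -> E -> A -> B -> J -> K -> N -> M -> L -> O -> I -> H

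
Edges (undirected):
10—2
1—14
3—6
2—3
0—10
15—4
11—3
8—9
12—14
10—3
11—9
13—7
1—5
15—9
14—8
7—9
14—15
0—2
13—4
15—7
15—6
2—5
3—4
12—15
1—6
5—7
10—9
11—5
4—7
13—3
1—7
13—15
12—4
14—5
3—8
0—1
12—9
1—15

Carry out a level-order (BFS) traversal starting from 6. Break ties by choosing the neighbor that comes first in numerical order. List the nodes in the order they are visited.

6, 1, 3, 15, 0, 5, 7, 14, 2, 4, 8, 10, 11, 13, 9, 12

Visit 6; enqueue 1, 3, 15 → queue [1, 3, 15]
Visit 1; enqueue 0, 5, 7, 14 → queue [3, 15, 0, 5, 7, 14]
Visit 3; enqueue 2, 4, 8, 10, 11, 13 → queue [15, 0, 5, 7, 14, 2, 4, 8, 10, 11, 13]
Visit 15; enqueue 9, 12 → queue [0, 5, 7, 14, 2, 4, 8, 10, 11, 13, 9, 12]
Visit 0 → queue [5, 7, 14, 2, 4, 8, 10, 11, 13, 9, 12]
Visit 5 → queue [7, 14, 2, 4, 8, 10, 11, 13, 9, 12]
Visit 7 → queue [14, 2, 4, 8, 10, 11, 13, 9, 12]
Visit 14 → queue [2, 4, 8, 10, 11, 13, 9, 12]
Visit 2 → queue [4, 8, 10, 11, 13, 9, 12]
Visit 4 → queue [8, 10, 11, 13, 9, 12]
Visit 8 → queue [10, 11, 13, 9, 12]
Visit 10 → queue [11, 13, 9, 12]
Visit 11 → queue [13, 9, 12]
Visit 13 → queue [9, 12]
Visit 9 → queue [12]
Visit 12 → queue []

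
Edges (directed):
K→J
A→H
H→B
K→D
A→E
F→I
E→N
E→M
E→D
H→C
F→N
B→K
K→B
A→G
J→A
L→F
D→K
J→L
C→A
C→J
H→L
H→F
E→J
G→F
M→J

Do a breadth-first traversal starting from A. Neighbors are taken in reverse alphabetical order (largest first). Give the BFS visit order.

A, H, G, E, L, F, C, B, N, M, J, D, I, K

Visit A; enqueue H, G, E → queue [H, G, E]
Visit H; enqueue L, F, C, B → queue [G, E, L, F, C, B]
Visit G → queue [E, L, F, C, B]
Visit E; enqueue N, M, J, D → queue [L, F, C, B, N, M, J, D]
Visit L → queue [F, C, B, N, M, J, D]
Visit F; enqueue I → queue [C, B, N, M, J, D, I]
Visit C → queue [B, N, M, J, D, I]
Visit B; enqueue K → queue [N, M, J, D, I, K]
Visit N → queue [M, J, D, I, K]
Visit M → queue [J, D, I, K]
Visit J → queue [D, I, K]
Visit D → queue [I, K]
Visit I → queue [K]
Visit K → queue []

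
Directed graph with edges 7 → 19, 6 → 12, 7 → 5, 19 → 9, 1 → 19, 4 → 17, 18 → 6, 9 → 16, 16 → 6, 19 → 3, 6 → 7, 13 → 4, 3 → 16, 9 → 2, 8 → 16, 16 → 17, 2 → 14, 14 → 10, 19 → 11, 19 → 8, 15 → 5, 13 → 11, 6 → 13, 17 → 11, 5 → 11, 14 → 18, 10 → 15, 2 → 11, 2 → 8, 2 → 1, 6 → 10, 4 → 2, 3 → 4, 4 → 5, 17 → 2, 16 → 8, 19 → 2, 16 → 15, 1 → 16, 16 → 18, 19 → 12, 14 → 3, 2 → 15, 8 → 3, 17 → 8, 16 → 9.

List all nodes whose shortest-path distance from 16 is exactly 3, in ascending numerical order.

1, 4, 14, 19

Level 0: 16
Level 1: 6, 8, 9, 15, 17, 18
Level 2: 2, 3, 5, 7, 10, 11, 12, 13
Level 3: 1, 4, 14, 19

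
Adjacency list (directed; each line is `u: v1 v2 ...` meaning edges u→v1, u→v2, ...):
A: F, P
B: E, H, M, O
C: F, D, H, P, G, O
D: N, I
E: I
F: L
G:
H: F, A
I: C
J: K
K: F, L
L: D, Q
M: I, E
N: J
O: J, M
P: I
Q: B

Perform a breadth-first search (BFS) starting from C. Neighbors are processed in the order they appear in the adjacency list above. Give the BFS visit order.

Visit C; enqueue F, D, H, P, G, O → queue [F, D, H, P, G, O]
Visit F; enqueue L → queue [D, H, P, G, O, L]
Visit D; enqueue N, I → queue [H, P, G, O, L, N, I]
Visit H; enqueue A → queue [P, G, O, L, N, I, A]
Visit P → queue [G, O, L, N, I, A]
Visit G → queue [O, L, N, I, A]
Visit O; enqueue J, M → queue [L, N, I, A, J, M]
Visit L; enqueue Q → queue [N, I, A, J, M, Q]
Visit N → queue [I, A, J, M, Q]
Visit I → queue [A, J, M, Q]
Visit A → queue [J, M, Q]
Visit J; enqueue K → queue [M, Q, K]
Visit M; enqueue E → queue [Q, K, E]
Visit Q; enqueue B → queue [K, E, B]
Visit K → queue [E, B]
Visit E → queue [B]
Visit B → queue []

C → F → D → H → P → G → O → L → N → I → A → J → M → Q → K → E → B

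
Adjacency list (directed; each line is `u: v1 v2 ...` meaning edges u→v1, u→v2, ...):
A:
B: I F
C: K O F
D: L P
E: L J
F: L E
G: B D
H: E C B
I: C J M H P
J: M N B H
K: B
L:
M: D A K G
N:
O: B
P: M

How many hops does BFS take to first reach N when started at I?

Level 0: I
Level 1: C, H, J, M, P
Level 2: A, B, D, E, F, G, K, N, O
Level 3: L
N first appears at level 2.

2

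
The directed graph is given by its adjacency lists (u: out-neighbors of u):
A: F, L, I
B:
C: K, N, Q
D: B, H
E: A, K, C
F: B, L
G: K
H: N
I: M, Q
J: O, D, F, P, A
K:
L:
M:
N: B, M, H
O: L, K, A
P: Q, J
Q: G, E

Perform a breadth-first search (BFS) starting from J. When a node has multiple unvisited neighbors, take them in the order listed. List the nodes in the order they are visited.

Visit J; enqueue O, D, F, P, A → queue [O, D, F, P, A]
Visit O; enqueue L, K → queue [D, F, P, A, L, K]
Visit D; enqueue B, H → queue [F, P, A, L, K, B, H]
Visit F → queue [P, A, L, K, B, H]
Visit P; enqueue Q → queue [A, L, K, B, H, Q]
Visit A; enqueue I → queue [L, K, B, H, Q, I]
Visit L → queue [K, B, H, Q, I]
Visit K → queue [B, H, Q, I]
Visit B → queue [H, Q, I]
Visit H; enqueue N → queue [Q, I, N]
Visit Q; enqueue G, E → queue [I, N, G, E]
Visit I; enqueue M → queue [N, G, E, M]
Visit N → queue [G, E, M]
Visit G → queue [E, M]
Visit E; enqueue C → queue [M, C]
Visit M → queue [C]
Visit C → queue []

J O D F P A L K B H Q I N G E M C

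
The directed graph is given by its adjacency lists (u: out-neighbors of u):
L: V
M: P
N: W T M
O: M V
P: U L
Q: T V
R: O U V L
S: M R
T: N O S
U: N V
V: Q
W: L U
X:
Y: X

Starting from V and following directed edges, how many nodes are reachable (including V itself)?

12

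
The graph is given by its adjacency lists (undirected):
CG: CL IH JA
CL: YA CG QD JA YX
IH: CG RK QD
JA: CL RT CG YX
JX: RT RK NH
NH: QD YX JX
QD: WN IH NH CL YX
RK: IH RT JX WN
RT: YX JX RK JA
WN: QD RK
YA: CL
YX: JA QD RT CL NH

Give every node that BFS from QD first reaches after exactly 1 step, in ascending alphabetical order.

Level 0: QD
Level 1: CL, IH, NH, WN, YX
Level 2: CG, JA, JX, RK, RT, YA

CL, IH, NH, WN, YX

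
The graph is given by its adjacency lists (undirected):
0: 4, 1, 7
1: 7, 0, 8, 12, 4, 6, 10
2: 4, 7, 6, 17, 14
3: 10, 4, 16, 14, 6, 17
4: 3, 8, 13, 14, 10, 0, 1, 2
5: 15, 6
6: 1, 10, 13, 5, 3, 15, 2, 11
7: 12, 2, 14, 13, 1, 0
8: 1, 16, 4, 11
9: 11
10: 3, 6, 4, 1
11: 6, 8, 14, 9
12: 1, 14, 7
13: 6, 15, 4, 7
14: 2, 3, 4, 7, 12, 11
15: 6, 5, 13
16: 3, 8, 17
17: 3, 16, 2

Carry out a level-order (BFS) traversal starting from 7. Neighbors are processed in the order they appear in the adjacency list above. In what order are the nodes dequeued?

7, 12, 2, 14, 13, 1, 0, 4, 6, 17, 3, 11, 15, 8, 10, 5, 16, 9

Visit 7; enqueue 12, 2, 14, 13, 1, 0 → queue [12, 2, 14, 13, 1, 0]
Visit 12 → queue [2, 14, 13, 1, 0]
Visit 2; enqueue 4, 6, 17 → queue [14, 13, 1, 0, 4, 6, 17]
Visit 14; enqueue 3, 11 → queue [13, 1, 0, 4, 6, 17, 3, 11]
Visit 13; enqueue 15 → queue [1, 0, 4, 6, 17, 3, 11, 15]
Visit 1; enqueue 8, 10 → queue [0, 4, 6, 17, 3, 11, 15, 8, 10]
Visit 0 → queue [4, 6, 17, 3, 11, 15, 8, 10]
Visit 4 → queue [6, 17, 3, 11, 15, 8, 10]
Visit 6; enqueue 5 → queue [17, 3, 11, 15, 8, 10, 5]
Visit 17; enqueue 16 → queue [3, 11, 15, 8, 10, 5, 16]
Visit 3 → queue [11, 15, 8, 10, 5, 16]
Visit 11; enqueue 9 → queue [15, 8, 10, 5, 16, 9]
Visit 15 → queue [8, 10, 5, 16, 9]
Visit 8 → queue [10, 5, 16, 9]
Visit 10 → queue [5, 16, 9]
Visit 5 → queue [16, 9]
Visit 16 → queue [9]
Visit 9 → queue []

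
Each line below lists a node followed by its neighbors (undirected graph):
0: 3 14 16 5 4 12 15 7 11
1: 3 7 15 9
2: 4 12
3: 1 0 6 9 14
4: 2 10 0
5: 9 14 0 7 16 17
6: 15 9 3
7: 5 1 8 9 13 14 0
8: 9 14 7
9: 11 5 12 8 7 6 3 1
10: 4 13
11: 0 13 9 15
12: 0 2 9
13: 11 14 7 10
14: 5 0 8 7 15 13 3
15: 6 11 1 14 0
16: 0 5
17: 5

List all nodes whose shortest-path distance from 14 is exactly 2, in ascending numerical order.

1, 4, 6, 9, 10, 11, 12, 16, 17

Level 0: 14
Level 1: 0, 3, 5, 7, 8, 13, 15
Level 2: 1, 4, 6, 9, 10, 11, 12, 16, 17
Level 3: 2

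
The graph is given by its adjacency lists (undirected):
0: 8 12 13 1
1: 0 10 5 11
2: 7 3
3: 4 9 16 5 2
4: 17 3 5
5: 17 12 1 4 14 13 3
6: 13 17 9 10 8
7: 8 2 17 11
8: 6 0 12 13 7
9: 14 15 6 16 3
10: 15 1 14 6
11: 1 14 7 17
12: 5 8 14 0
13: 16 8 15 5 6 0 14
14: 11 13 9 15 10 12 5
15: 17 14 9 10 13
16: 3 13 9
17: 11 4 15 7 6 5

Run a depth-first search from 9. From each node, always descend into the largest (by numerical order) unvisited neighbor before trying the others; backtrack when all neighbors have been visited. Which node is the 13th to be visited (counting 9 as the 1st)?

5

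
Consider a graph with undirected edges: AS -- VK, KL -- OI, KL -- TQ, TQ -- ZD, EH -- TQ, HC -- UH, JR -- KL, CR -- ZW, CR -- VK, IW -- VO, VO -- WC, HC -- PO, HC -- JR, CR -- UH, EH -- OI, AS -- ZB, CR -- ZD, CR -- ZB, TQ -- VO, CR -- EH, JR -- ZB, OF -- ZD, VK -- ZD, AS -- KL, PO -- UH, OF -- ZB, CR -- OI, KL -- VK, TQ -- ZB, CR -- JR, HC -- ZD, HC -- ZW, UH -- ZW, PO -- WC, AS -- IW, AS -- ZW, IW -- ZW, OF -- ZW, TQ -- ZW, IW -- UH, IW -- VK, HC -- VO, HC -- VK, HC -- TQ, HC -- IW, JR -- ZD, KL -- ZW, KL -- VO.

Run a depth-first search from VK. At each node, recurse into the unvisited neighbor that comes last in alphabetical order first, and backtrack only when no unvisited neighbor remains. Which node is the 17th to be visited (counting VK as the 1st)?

Visit VK
VK → ZD
ZD → TQ
TQ → ZW
ZW → UH
UH → PO
PO → WC
WC → VO
VO → KL
KL → OI
OI → EH
EH → CR
CR → ZB
ZB → OF
ZB → JR
JR → HC
HC → IW
IW → AS

Visit order: VK, ZD, TQ, ZW, UH, PO, WC, VO, KL, OI, EH, CR, ZB, OF, JR, HC, IW, AS

IW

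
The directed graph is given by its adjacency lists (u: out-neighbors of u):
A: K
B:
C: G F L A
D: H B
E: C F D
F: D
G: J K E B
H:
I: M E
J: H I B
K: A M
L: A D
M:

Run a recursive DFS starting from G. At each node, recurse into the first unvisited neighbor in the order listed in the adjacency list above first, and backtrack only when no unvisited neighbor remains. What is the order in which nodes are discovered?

G J H I M E C F D B L A K

Visit G
G → J
J → H
J → I
I → M
I → E
E → C
C → F
F → D
D → B
C → L
L → A
A → K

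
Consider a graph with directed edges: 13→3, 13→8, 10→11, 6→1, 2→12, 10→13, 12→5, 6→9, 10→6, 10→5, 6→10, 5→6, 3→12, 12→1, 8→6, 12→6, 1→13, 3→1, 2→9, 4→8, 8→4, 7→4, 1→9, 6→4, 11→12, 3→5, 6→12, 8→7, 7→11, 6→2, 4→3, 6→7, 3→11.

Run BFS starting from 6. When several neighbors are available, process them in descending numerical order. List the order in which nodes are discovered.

Visit 6; enqueue 12, 10, 9, 7, 4, 2, 1 → queue [12, 10, 9, 7, 4, 2, 1]
Visit 12; enqueue 5 → queue [10, 9, 7, 4, 2, 1, 5]
Visit 10; enqueue 13, 11 → queue [9, 7, 4, 2, 1, 5, 13, 11]
Visit 9 → queue [7, 4, 2, 1, 5, 13, 11]
Visit 7 → queue [4, 2, 1, 5, 13, 11]
Visit 4; enqueue 8, 3 → queue [2, 1, 5, 13, 11, 8, 3]
Visit 2 → queue [1, 5, 13, 11, 8, 3]
Visit 1 → queue [5, 13, 11, 8, 3]
Visit 5 → queue [13, 11, 8, 3]
Visit 13 → queue [11, 8, 3]
Visit 11 → queue [8, 3]
Visit 8 → queue [3]
Visit 3 → queue []

6 12 10 9 7 4 2 1 5 13 11 8 3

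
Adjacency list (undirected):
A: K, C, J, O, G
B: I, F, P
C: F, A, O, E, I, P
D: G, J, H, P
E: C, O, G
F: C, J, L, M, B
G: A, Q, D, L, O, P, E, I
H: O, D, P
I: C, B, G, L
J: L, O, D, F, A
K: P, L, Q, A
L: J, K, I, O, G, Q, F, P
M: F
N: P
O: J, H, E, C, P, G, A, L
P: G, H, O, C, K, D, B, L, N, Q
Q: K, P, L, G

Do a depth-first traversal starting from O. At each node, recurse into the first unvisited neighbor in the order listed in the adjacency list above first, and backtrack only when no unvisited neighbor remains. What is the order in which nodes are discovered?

Visit O
O → J
J → L
L → K
K → P
P → G
G → A
A → C
C → F
F → M
F → B
B → I
C → E
G → Q
G → D
D → H
P → N

O, J, L, K, P, G, A, C, F, M, B, I, E, Q, D, H, N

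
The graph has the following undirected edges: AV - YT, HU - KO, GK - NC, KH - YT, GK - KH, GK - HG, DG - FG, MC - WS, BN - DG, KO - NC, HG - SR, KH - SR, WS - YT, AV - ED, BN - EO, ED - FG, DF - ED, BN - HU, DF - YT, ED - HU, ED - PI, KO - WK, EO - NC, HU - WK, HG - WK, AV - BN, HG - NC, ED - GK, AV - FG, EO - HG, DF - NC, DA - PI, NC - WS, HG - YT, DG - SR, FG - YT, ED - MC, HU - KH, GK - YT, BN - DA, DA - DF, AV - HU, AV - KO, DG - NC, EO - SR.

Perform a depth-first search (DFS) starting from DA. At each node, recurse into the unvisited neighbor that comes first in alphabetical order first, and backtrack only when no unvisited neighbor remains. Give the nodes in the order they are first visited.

Visit DA
DA → BN
BN → AV
AV → ED
ED → DF
DF → NC
NC → DG
DG → FG
FG → YT
YT → GK
GK → HG
HG → EO
EO → SR
SR → KH
KH → HU
HU → KO
KO → WK
YT → WS
WS → MC
ED → PI

DA -> BN -> AV -> ED -> DF -> NC -> DG -> FG -> YT -> GK -> HG -> EO -> SR -> KH -> HU -> KO -> WK -> WS -> MC -> PI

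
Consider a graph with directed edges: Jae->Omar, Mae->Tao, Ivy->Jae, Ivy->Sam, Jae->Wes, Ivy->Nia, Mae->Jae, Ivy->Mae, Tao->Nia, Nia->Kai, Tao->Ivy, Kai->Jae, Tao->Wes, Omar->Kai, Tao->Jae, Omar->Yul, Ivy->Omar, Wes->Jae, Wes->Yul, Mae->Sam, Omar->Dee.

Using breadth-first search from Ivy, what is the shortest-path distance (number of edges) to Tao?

Level 0: Ivy
Level 1: Jae, Mae, Nia, Omar, Sam
Level 2: Dee, Kai, Tao, Wes, Yul
Tao first appears at level 2.

2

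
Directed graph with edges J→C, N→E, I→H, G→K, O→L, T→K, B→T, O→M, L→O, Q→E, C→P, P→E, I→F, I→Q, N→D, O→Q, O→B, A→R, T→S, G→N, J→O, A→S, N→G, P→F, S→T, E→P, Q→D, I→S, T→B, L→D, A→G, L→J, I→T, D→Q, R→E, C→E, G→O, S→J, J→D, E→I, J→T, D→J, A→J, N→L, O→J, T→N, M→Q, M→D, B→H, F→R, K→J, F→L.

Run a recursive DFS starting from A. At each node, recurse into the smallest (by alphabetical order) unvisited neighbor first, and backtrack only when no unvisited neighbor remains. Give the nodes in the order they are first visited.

Visit A
A → G
G → K
K → J
J → C
C → E
E → I
I → F
F → L
L → D
D → Q
L → O
O → B
B → H
B → T
T → N
T → S
O → M
F → R
E → P

A, G, K, J, C, E, I, F, L, D, Q, O, B, H, T, N, S, M, R, P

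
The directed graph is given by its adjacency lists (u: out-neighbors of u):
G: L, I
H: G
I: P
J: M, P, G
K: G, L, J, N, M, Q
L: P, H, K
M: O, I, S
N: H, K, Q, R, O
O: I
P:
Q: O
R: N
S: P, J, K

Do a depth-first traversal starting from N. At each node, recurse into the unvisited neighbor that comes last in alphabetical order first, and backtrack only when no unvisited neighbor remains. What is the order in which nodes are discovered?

Visit N
N → R
N → Q
Q → O
O → I
I → P
N → K
K → M
M → S
S → J
J → G
G → L
L → H

N R Q O I P K M S J G L H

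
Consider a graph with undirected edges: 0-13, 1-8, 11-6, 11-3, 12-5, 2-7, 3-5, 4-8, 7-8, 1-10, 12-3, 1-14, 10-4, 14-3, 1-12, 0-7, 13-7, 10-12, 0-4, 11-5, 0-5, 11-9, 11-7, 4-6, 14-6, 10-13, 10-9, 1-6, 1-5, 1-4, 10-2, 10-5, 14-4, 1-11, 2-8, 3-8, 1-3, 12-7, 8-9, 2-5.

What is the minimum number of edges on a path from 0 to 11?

2

Level 0: 0
Level 1: 4, 5, 7, 13
Level 2: 1, 2, 3, 6, 8, 10, 11, 12, 14
Level 3: 9
11 first appears at level 2.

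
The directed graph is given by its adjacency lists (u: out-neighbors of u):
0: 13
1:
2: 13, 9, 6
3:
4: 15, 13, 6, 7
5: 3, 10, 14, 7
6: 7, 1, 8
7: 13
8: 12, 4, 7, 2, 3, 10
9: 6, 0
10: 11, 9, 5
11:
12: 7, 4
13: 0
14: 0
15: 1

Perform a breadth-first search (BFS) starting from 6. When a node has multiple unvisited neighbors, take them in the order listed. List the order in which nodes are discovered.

6, 7, 1, 8, 13, 12, 4, 2, 3, 10, 0, 15, 9, 11, 5, 14

Visit 6; enqueue 7, 1, 8 → queue [7, 1, 8]
Visit 7; enqueue 13 → queue [1, 8, 13]
Visit 1 → queue [8, 13]
Visit 8; enqueue 12, 4, 2, 3, 10 → queue [13, 12, 4, 2, 3, 10]
Visit 13; enqueue 0 → queue [12, 4, 2, 3, 10, 0]
Visit 12 → queue [4, 2, 3, 10, 0]
Visit 4; enqueue 15 → queue [2, 3, 10, 0, 15]
Visit 2; enqueue 9 → queue [3, 10, 0, 15, 9]
Visit 3 → queue [10, 0, 15, 9]
Visit 10; enqueue 11, 5 → queue [0, 15, 9, 11, 5]
Visit 0 → queue [15, 9, 11, 5]
Visit 15 → queue [9, 11, 5]
Visit 9 → queue [11, 5]
Visit 11 → queue [5]
Visit 5; enqueue 14 → queue [14]
Visit 14 → queue []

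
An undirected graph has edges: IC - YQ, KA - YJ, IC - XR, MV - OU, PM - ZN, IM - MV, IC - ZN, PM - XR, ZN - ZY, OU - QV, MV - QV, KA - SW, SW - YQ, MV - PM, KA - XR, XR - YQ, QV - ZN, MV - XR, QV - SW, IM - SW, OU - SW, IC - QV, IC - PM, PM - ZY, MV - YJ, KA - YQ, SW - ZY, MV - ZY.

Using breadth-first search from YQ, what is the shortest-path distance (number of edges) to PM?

2

Level 0: YQ
Level 1: IC, KA, SW, XR
Level 2: IM, MV, OU, PM, QV, YJ, ZN, ZY
PM first appears at level 2.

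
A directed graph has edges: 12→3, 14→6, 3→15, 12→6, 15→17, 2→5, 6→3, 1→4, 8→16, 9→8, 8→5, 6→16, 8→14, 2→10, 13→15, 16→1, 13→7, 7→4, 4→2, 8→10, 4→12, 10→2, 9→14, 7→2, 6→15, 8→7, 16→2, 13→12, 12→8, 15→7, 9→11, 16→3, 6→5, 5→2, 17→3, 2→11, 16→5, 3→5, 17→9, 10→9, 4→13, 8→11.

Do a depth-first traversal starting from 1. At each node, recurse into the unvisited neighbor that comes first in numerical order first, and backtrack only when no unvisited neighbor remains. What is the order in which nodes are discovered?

1, 4, 2, 5, 10, 9, 8, 7, 11, 14, 6, 3, 15, 17, 16, 12, 13

Visit 1
1 → 4
4 → 2
2 → 5
2 → 10
10 → 9
9 → 8
8 → 7
8 → 11
8 → 14
14 → 6
6 → 3
3 → 15
15 → 17
6 → 16
4 → 12
4 → 13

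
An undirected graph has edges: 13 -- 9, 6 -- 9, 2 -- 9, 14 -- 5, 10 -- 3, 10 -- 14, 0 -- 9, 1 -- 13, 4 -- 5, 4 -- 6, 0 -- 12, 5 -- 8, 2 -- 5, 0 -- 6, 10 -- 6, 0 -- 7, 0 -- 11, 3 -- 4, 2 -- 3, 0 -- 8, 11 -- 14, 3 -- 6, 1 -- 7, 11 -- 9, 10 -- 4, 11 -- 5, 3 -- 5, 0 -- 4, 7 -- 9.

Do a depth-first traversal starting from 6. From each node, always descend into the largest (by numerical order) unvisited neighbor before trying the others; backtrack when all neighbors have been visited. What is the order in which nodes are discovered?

Visit 6
6 → 10
10 → 14
14 → 11
11 → 9
9 → 13
13 → 1
1 → 7
7 → 0
0 → 12
0 → 8
8 → 5
5 → 4
4 → 3
3 → 2

6, 10, 14, 11, 9, 13, 1, 7, 0, 12, 8, 5, 4, 3, 2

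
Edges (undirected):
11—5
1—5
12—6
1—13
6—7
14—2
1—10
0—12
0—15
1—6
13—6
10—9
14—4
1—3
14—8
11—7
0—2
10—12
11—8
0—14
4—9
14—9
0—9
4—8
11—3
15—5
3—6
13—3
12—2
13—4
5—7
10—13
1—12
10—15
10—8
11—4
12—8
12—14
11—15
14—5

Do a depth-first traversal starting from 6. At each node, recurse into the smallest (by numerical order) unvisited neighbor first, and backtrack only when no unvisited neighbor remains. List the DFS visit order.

6, 1, 3, 11, 4, 8, 10, 9, 0, 2, 12, 14, 5, 7, 15, 13

Visit 6
6 → 1
1 → 3
3 → 11
11 → 4
4 → 8
8 → 10
10 → 9
9 → 0
0 → 2
2 → 12
12 → 14
14 → 5
5 → 7
5 → 15
10 → 13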